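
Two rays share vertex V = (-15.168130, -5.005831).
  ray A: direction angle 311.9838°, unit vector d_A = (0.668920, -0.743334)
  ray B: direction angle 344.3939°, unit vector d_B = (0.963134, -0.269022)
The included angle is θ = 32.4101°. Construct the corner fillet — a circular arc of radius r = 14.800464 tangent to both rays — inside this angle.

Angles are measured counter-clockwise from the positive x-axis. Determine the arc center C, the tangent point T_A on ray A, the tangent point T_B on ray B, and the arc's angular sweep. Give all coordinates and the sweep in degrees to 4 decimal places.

center=(29.8995,-32.9611) T_A=(18.8978,-42.8614) T_B=(33.8812,-18.7063) sweep=147.5899

bisector direction at 328.1889° = (0.849790,-0.527121)
center distance |VC| = r/sin(θ/2) = 14.800464/sin(16.2050°) = 53.033860
C = V + |VC|·bis = (29.8995,-32.9611)
T_A = V + ((C−V)·d_A)·d_A = V + 50.9268·d_A = (18.8978,-42.8614)
T_B = V + ((C−V)·d_B)·d_B = V + 50.9268·d_B = (33.8812,-18.7063)
sweep = 180° − θ = 147.5899°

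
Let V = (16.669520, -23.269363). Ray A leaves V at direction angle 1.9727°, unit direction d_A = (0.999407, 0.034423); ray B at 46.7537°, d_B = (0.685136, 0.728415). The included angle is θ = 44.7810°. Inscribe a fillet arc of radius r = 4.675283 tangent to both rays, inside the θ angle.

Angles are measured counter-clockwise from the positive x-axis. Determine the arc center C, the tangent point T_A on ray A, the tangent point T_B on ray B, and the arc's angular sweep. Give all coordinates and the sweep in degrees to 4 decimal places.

center=(27.8503,-18.2062) T_A=(28.0112,-22.8787) T_B=(24.4447,-15.0030) sweep=135.2190

bisector direction at 24.3632° = (0.910949,0.412519)
center distance |VC| = r/sin(θ/2) = 4.675283/sin(22.3905°) = 12.273755
C = V + |VC|·bis = (27.8503,-18.2062)
T_A = V + ((C−V)·d_A)·d_A = V + 11.3484·d_A = (28.0112,-22.8787)
T_B = V + ((C−V)·d_B)·d_B = V + 11.3484·d_B = (24.4447,-15.0030)
sweep = 180° − θ = 135.2190°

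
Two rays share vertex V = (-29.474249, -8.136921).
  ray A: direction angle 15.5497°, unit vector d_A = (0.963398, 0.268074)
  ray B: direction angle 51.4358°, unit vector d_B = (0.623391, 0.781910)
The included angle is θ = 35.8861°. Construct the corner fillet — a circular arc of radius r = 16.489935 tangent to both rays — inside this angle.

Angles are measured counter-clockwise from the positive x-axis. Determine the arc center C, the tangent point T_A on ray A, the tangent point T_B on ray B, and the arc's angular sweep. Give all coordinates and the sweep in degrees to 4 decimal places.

bisector direction at 33.4928° = (0.833956,0.551831)
center distance |VC| = r/sin(θ/2) = 16.489935/sin(17.9430°) = 53.526320
C = V + |VC|·bis = (15.1643,21.4006)
T_A = V + ((C−V)·d_A)·d_A = V + 50.9230·d_A = (19.5849,5.5142)
T_B = V + ((C−V)·d_B)·d_B = V + 50.9230·d_B = (2.2707,31.6803)
sweep = 180° − θ = 144.1139°

center=(15.1643,21.4006) T_A=(19.5849,5.5142) T_B=(2.2707,31.6803) sweep=144.1139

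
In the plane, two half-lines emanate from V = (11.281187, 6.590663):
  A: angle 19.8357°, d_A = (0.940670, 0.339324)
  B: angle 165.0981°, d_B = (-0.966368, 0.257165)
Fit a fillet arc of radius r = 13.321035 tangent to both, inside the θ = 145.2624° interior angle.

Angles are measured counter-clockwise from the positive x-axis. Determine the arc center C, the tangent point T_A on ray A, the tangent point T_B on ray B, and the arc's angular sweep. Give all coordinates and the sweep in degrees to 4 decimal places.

center=(10.6804,20.5352) T_A=(15.2006,8.0045) T_B=(7.2547,7.6622) sweep=34.7376

bisector direction at 92.4669° = (-0.043042,0.999073)
center distance |VC| = r/sin(θ/2) = 13.321035/sin(72.6312°) = 13.957453
C = V + |VC|·bis = (10.6804,20.5352)
T_A = V + ((C−V)·d_A)·d_A = V + 4.1666·d_A = (15.2006,8.0045)
T_B = V + ((C−V)·d_B)·d_B = V + 4.1666·d_B = (7.2547,7.6622)
sweep = 180° − θ = 34.7376°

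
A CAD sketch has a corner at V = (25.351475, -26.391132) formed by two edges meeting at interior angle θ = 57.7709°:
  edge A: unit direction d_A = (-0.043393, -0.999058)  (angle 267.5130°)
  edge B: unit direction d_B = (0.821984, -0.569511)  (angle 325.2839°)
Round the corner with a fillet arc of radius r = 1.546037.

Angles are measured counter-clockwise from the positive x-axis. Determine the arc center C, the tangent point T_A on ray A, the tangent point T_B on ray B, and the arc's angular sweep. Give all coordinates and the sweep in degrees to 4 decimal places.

center=(26.7745,-29.2579) T_A=(25.2299,-29.1908) T_B=(27.6549,-27.9871) sweep=122.2291

bisector direction at 296.3985° = (0.444611,-0.895724)
center distance |VC| = r/sin(θ/2) = 1.546037/sin(28.8854°) = 3.200507
C = V + |VC|·bis = (26.7745,-29.2579)
T_A = V + ((C−V)·d_A)·d_A = V + 2.8023·d_A = (25.2299,-29.1908)
T_B = V + ((C−V)·d_B)·d_B = V + 2.8023·d_B = (27.6549,-27.9871)
sweep = 180° − θ = 122.2291°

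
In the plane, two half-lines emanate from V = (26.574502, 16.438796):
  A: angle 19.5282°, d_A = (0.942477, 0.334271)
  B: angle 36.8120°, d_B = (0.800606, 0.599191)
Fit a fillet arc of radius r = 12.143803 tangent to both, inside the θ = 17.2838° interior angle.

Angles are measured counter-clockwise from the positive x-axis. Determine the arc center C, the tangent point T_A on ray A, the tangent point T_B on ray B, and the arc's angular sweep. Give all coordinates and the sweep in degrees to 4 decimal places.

center=(97.8209,54.5929) T_A=(101.8802,43.1477) T_B=(90.5444,64.3153) sweep=162.7162

bisector direction at 28.1701° = (0.881550,0.472091)
center distance |VC| = r/sin(θ/2) = 12.143803/sin(8.6419°) = 80.819476
C = V + |VC|·bis = (97.8209,54.5929)
T_A = V + ((C−V)·d_A)·d_A = V + 79.9019·d_A = (101.8802,43.1477)
T_B = V + ((C−V)·d_B)·d_B = V + 79.9019·d_B = (90.5444,64.3153)
sweep = 180° − θ = 162.7162°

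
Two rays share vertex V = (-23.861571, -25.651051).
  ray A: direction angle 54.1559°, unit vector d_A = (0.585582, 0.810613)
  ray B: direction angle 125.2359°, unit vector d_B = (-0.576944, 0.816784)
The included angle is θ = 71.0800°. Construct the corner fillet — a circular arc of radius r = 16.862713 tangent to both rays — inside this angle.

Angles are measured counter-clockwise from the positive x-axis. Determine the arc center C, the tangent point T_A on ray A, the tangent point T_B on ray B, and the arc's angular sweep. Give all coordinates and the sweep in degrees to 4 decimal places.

bisector direction at 89.6959° = (0.005308,0.999986)
center distance |VC| = r/sin(θ/2) = 16.862713/sin(35.5400°) = 29.010062
C = V + |VC|·bis = (-23.7076,3.3586)
T_A = V + ((C−V)·d_A)·d_A = V + 23.6058·d_A = (-10.0385,-6.5159)
T_B = V + ((C−V)·d_B)·d_B = V + 23.6058·d_B = (-37.4808,-6.3702)
sweep = 180° − θ = 108.9200°

center=(-23.7076,3.3586) T_A=(-10.0385,-6.5159) T_B=(-37.4808,-6.3702) sweep=108.9200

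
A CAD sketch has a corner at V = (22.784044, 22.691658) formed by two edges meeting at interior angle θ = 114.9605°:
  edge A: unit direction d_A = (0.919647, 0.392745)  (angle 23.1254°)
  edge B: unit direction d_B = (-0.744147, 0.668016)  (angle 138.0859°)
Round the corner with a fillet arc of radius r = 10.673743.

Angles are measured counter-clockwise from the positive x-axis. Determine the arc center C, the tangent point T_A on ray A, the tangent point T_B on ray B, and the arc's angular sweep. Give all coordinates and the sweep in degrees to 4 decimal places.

bisector direction at 80.6056° = (0.163229,0.986588)
center distance |VC| = r/sin(θ/2) = 10.673743/sin(57.4802°) = 12.658521
C = V + |VC|·bis = (24.8503,35.1804)
T_A = V + ((C−V)·d_A)·d_A = V + 6.8051·d_A = (29.0423,25.3643)
T_B = V + ((C−V)·d_B)·d_B = V + 6.8051·d_B = (17.7200,27.2376)
sweep = 180° − θ = 65.0395°

center=(24.8503,35.1804) T_A=(29.0423,25.3643) T_B=(17.7200,27.2376) sweep=65.0395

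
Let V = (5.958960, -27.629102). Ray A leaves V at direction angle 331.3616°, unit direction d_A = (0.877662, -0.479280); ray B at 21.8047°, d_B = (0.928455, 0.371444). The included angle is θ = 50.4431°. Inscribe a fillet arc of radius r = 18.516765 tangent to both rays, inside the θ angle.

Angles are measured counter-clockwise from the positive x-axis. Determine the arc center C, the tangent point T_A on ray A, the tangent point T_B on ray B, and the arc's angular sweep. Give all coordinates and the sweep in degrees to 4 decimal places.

center=(49.3361,-30.2190) T_A=(40.4614,-46.4704) T_B=(42.4582,-13.0270) sweep=129.5569

bisector direction at 356.5831° = (0.998222,-0.059600)
center distance |VC| = r/sin(θ/2) = 18.516765/sin(25.2216°) = 43.454386
C = V + |VC|·bis = (49.3361,-30.2190)
T_A = V + ((C−V)·d_A)·d_A = V + 39.3117·d_A = (40.4614,-46.4704)
T_B = V + ((C−V)·d_B)·d_B = V + 39.3117·d_B = (42.4582,-13.0270)
sweep = 180° − θ = 129.5569°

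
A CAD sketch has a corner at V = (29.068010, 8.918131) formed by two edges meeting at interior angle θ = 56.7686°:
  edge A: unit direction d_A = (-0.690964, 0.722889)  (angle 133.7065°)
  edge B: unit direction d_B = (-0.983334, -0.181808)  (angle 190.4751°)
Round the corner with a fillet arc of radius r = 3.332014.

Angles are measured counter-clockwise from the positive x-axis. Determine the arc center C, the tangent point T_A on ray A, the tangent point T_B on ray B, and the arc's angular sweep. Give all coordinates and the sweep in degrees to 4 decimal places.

bisector direction at 162.0908° = (-0.951545,0.307509)
center distance |VC| = r/sin(θ/2) = 3.332014/sin(28.3843°) = 7.009113
C = V + |VC|·bis = (22.3985,11.0735)
T_A = V + ((C−V)·d_A)·d_A = V + 6.1665·d_A = (24.8072,13.3758)
T_B = V + ((C−V)·d_B)·d_B = V + 6.1665·d_B = (23.0043,7.7970)
sweep = 180° − θ = 123.2314°

center=(22.3985,11.0735) T_A=(24.8072,13.3758) T_B=(23.0043,7.7970) sweep=123.2314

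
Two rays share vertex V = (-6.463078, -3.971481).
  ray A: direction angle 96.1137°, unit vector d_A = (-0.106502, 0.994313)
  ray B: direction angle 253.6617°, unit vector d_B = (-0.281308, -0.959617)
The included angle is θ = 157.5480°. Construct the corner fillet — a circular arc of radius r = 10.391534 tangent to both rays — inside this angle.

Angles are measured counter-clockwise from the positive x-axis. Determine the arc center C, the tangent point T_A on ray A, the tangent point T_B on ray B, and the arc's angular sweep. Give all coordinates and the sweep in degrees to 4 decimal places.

bisector direction at 174.8877° = (-0.996022,0.089108)
center distance |VC| = r/sin(θ/2) = 10.391534/sin(78.7740°) = 10.594234
C = V + |VC|·bis = (-17.0152,-3.0274)
T_A = V + ((C−V)·d_A)·d_A = V + 2.0625·d_A = (-6.6827,-1.9207)
T_B = V + ((C−V)·d_B)·d_B = V + 2.0625·d_B = (-7.0433,-5.9507)
sweep = 180° − θ = 22.4520°

center=(-17.0152,-3.0274) T_A=(-6.6827,-1.9207) T_B=(-7.0433,-5.9507) sweep=22.4520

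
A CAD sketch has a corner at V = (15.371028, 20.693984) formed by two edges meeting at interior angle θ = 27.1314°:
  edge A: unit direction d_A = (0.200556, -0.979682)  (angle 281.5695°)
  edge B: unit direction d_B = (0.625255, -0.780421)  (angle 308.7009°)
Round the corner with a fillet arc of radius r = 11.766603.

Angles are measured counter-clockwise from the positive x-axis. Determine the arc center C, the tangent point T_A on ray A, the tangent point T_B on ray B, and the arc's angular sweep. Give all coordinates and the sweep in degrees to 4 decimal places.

bisector direction at 295.1352° = (0.424756,-0.905308)
center distance |VC| = r/sin(θ/2) = 11.766603/sin(13.5657°) = 50.164532
C = V + |VC|·bis = (36.6787,-24.7204)
T_A = V + ((C−V)·d_A)·d_A = V + 48.7650·d_A = (25.1512,-27.0802)
T_B = V + ((C−V)·d_B)·d_B = V + 48.7650·d_B = (45.8616,-17.3632)
sweep = 180° − θ = 152.8686°

center=(36.6787,-24.7204) T_A=(25.1512,-27.0802) T_B=(45.8616,-17.3632) sweep=152.8686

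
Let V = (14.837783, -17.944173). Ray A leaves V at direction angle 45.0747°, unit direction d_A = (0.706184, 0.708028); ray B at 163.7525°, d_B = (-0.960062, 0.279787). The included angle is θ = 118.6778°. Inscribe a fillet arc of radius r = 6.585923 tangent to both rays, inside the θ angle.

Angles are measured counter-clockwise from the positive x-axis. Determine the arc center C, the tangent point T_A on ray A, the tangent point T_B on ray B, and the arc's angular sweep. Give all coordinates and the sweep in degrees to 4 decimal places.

center=(12.9320,-10.5289) T_A=(17.5950,-15.1798) T_B=(11.0893,-16.8518) sweep=61.3222

bisector direction at 104.4136° = (-0.248920,0.968524)
center distance |VC| = r/sin(θ/2) = 6.585923/sin(59.3389°) = 7.656281
C = V + |VC|·bis = (12.9320,-10.5289)
T_A = V + ((C−V)·d_A)·d_A = V + 3.9044·d_A = (17.5950,-15.1798)
T_B = V + ((C−V)·d_B)·d_B = V + 3.9044·d_B = (11.0893,-16.8518)
sweep = 180° − θ = 61.3222°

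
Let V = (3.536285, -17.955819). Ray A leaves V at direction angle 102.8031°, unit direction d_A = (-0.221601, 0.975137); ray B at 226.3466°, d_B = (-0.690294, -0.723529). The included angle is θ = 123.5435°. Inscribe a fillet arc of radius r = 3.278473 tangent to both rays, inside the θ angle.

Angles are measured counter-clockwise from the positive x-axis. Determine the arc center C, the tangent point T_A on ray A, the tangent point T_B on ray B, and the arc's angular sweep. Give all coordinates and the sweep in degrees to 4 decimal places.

center=(-0.0507,-16.9661) T_A=(3.1463,-16.2396) T_B=(2.3214,-19.2292) sweep=56.4565

bisector direction at 164.5748° = (-0.963979,0.265979)
center distance |VC| = r/sin(θ/2) = 3.278473/sin(61.7717°) = 3.721012
C = V + |VC|·bis = (-0.0507,-16.9661)
T_A = V + ((C−V)·d_A)·d_A = V + 1.7600·d_A = (3.1463,-16.2396)
T_B = V + ((C−V)·d_B)·d_B = V + 1.7600·d_B = (2.3214,-19.2292)
sweep = 180° − θ = 56.4565°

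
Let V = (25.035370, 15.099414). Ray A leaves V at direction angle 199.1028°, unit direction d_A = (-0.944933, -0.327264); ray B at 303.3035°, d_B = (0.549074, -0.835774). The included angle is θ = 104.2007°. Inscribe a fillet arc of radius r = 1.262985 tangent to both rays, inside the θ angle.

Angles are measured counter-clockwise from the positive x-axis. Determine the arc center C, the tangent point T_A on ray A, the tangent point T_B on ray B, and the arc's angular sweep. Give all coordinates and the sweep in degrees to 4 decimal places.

bisector direction at 251.2032° = (-0.322214,-0.946667)
center distance |VC| = r/sin(θ/2) = 1.262985/sin(52.1003°) = 1.600563
C = V + |VC|·bis = (24.5196,13.5842)
T_A = V + ((C−V)·d_A)·d_A = V + 0.9832·d_A = (24.1063,14.7776)
T_B = V + ((C−V)·d_B)·d_B = V + 0.9832·d_B = (25.5752,14.2777)
sweep = 180° − θ = 75.7993°

center=(24.5196,13.5842) T_A=(24.1063,14.7776) T_B=(25.5752,14.2777) sweep=75.7993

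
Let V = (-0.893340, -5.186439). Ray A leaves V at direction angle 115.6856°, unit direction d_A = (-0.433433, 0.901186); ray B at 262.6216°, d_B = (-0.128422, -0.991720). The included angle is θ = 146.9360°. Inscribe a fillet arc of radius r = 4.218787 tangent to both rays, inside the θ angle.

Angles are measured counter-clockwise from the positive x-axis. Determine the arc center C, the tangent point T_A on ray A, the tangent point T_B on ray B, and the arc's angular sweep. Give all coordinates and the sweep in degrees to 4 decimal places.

center=(-5.2380,-5.8865) T_A=(-1.4361,-4.0580) T_B=(-1.0542,-6.4283) sweep=33.0640

bisector direction at 189.1536° = (-0.987265,-0.159082)
center distance |VC| = r/sin(θ/2) = 4.218787/sin(73.4680°) = 4.400708
C = V + |VC|·bis = (-5.2380,-5.8865)
T_A = V + ((C−V)·d_A)·d_A = V + 1.2522·d_A = (-1.4361,-4.0580)
T_B = V + ((C−V)·d_B)·d_B = V + 1.2522·d_B = (-1.0542,-6.4283)
sweep = 180° − θ = 33.0640°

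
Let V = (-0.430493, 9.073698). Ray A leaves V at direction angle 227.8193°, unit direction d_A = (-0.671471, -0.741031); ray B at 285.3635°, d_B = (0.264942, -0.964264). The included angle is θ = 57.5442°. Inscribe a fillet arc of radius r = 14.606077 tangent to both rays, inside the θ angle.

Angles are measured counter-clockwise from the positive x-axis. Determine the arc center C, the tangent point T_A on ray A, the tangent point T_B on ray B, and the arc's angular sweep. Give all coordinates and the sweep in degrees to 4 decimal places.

bisector direction at 256.5914° = (-0.231894,-0.972741)
center distance |VC| = r/sin(θ/2) = 14.606077/sin(28.7721°) = 30.345441
C = V + |VC|·bis = (-7.4674,-20.4446)
T_A = V + ((C−V)·d_A)·d_A = V + 26.5990·d_A = (-18.2910,-10.6370)
T_B = V + ((C−V)·d_B)·d_B = V + 26.5990·d_B = (6.6167,-16.5748)
sweep = 180° − θ = 122.4558°

center=(-7.4674,-20.4446) T_A=(-18.2910,-10.6370) T_B=(6.6167,-16.5748) sweep=122.4558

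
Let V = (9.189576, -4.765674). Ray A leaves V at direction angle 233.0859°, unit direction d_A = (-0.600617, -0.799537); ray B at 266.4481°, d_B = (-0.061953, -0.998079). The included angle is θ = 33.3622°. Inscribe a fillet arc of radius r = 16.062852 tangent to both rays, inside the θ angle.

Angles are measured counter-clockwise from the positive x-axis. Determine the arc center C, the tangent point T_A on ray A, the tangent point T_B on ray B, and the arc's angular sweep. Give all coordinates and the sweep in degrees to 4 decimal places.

center=(-10.1634,-57.2721) T_A=(-23.0062,-47.6245) T_B=(5.8686,-58.2672) sweep=146.6378

bisector direction at 249.7670° = (-0.345839,-0.938294)
center distance |VC| = r/sin(θ/2) = 16.062852/sin(16.6811°) = 55.959439
C = V + |VC|·bis = (-10.1634,-57.2721)
T_A = V + ((C−V)·d_A)·d_A = V + 53.6045·d_A = (-23.0062,-47.6245)
T_B = V + ((C−V)·d_B)·d_B = V + 53.6045·d_B = (5.8686,-58.2672)
sweep = 180° − θ = 146.6378°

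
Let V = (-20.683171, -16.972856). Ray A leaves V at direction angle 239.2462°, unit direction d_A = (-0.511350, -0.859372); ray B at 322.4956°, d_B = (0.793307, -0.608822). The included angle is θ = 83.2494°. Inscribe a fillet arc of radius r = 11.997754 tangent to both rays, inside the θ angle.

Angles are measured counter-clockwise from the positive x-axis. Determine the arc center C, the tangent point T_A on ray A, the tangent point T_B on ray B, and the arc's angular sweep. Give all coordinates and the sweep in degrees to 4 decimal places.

bisector direction at 280.8709° = (0.188597,-0.982055)
center distance |VC| = r/sin(θ/2) = 11.997754/sin(41.6247°) = 18.062146
C = V + |VC|·bis = (-17.2767,-34.7109)
T_A = V + ((C−V)·d_A)·d_A = V + 13.5017·d_A = (-27.5872,-28.5758)
T_B = V + ((C−V)·d_B)·d_B = V + 13.5017·d_B = (-9.9722,-25.1930)
sweep = 180° − θ = 96.7506°

center=(-17.2767,-34.7109) T_A=(-27.5872,-28.5758) T_B=(-9.9722,-25.1930) sweep=96.7506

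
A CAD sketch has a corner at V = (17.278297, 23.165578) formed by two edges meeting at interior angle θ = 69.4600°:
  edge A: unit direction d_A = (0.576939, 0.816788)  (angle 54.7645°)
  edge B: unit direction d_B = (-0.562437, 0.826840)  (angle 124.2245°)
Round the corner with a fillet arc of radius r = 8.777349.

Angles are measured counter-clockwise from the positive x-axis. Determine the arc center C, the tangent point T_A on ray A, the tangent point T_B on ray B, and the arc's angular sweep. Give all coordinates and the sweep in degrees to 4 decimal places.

bisector direction at 89.4945° = (0.008823,0.999961)
center distance |VC| = r/sin(θ/2) = 8.777349/sin(34.7300°) = 15.406699
C = V + |VC|·bis = (17.4142,38.5717)
T_A = V + ((C−V)·d_A)·d_A = V + 12.6619·d_A = (24.5835,33.5077)
T_B = V + ((C−V)·d_B)·d_B = V + 12.6619·d_B = (10.1568,33.6350)
sweep = 180° − θ = 110.5400°

center=(17.4142,38.5717) T_A=(24.5835,33.5077) T_B=(10.1568,33.6350) sweep=110.5400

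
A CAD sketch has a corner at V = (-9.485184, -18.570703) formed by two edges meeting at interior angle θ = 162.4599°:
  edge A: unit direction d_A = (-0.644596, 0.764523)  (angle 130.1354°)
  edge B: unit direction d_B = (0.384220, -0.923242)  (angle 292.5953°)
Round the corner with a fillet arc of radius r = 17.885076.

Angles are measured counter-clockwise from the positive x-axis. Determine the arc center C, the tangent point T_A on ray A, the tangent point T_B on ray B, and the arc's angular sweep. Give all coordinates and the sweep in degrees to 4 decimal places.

center=(-24.9373,-27.9899) T_A=(-11.2637,-16.4612) T_B=(-8.4251,-21.1181) sweep=17.5401

bisector direction at 211.3654° = (-0.853866,-0.520493)
center distance |VC| = r/sin(θ/2) = 17.885076/sin(81.2300°) = 18.096658
C = V + |VC|·bis = (-24.9373,-27.9899)
T_A = V + ((C−V)·d_A)·d_A = V + 2.7592·d_A = (-11.2637,-16.4612)
T_B = V + ((C−V)·d_B)·d_B = V + 2.7592·d_B = (-8.4251,-21.1181)
sweep = 180° − θ = 17.5401°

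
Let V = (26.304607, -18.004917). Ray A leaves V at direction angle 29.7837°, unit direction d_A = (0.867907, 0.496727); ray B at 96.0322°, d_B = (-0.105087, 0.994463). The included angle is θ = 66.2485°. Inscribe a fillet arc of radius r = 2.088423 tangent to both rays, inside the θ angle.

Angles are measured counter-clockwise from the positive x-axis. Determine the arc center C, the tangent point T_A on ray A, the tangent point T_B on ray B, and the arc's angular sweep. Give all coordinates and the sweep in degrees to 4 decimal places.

bisector direction at 62.9080° = (0.455421,0.890276)
center distance |VC| = r/sin(θ/2) = 2.088423/sin(33.1243°) = 3.821755
C = V + |VC|·bis = (28.0451,-14.6025)
T_A = V + ((C−V)·d_A)·d_A = V + 3.2007·d_A = (29.0825,-16.4151)
T_B = V + ((C−V)·d_B)·d_B = V + 3.2007·d_B = (25.9683,-14.8220)
sweep = 180° − θ = 113.7515°

center=(28.0451,-14.6025) T_A=(29.0825,-16.4151) T_B=(25.9683,-14.8220) sweep=113.7515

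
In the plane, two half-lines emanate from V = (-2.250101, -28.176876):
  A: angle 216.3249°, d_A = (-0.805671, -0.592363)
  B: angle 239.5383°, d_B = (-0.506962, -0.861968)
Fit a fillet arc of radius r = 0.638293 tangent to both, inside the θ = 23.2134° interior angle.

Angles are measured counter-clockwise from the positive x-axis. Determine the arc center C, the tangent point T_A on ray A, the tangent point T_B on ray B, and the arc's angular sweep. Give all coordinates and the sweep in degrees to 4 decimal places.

bisector direction at 227.9316° = (-0.670017,-0.742345)
center distance |VC| = r/sin(θ/2) = 0.638293/sin(11.6067°) = 3.172549
C = V + |VC|·bis = (-4.3758,-30.5320)
T_A = V + ((C−V)·d_A)·d_A = V + 3.1077·d_A = (-4.7539,-30.0177)
T_B = V + ((C−V)·d_B)·d_B = V + 3.1077·d_B = (-3.8256,-30.8556)
sweep = 180° − θ = 156.7866°

center=(-4.3758,-30.5320) T_A=(-4.7539,-30.0177) T_B=(-3.8256,-30.8556) sweep=156.7866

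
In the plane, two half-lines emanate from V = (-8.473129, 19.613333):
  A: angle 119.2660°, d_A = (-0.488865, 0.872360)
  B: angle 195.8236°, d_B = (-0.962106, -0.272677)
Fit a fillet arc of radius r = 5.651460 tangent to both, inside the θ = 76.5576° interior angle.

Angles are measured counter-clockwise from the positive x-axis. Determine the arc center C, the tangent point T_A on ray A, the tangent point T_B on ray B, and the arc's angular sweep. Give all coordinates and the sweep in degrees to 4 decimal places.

center=(-16.9042,23.0979) T_A=(-11.9741,25.8607) T_B=(-15.3632,17.6606) sweep=103.4424

bisector direction at 157.5448° = (-0.924178,0.381961)
center distance |VC| = r/sin(θ/2) = 5.651460/sin(38.2788°) = 9.122783
C = V + |VC|·bis = (-16.9042,23.0979)
T_A = V + ((C−V)·d_A)·d_A = V + 7.1614·d_A = (-11.9741,25.8607)
T_B = V + ((C−V)·d_B)·d_B = V + 7.1614·d_B = (-15.3632,17.6606)
sweep = 180° − θ = 103.4424°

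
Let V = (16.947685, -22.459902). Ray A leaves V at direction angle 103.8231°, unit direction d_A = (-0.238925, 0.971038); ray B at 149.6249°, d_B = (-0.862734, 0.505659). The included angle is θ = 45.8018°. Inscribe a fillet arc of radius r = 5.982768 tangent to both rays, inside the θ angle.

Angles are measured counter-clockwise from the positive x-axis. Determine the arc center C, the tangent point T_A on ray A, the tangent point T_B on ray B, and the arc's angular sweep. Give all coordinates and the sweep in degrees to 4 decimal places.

bisector direction at 126.7240° = (-0.597961,0.801525)
center distance |VC| = r/sin(θ/2) = 5.982768/sin(22.9009°) = 15.374396
C = V + |VC|·bis = (7.7544,-10.1369)
T_A = V + ((C−V)·d_A)·d_A = V + 14.1626·d_A = (13.5639,-8.7075)
T_B = V + ((C−V)·d_B)·d_B = V + 14.1626·d_B = (4.7292,-15.2985)
sweep = 180° − θ = 134.1982°

center=(7.7544,-10.1369) T_A=(13.5639,-8.7075) T_B=(4.7292,-15.2985) sweep=134.1982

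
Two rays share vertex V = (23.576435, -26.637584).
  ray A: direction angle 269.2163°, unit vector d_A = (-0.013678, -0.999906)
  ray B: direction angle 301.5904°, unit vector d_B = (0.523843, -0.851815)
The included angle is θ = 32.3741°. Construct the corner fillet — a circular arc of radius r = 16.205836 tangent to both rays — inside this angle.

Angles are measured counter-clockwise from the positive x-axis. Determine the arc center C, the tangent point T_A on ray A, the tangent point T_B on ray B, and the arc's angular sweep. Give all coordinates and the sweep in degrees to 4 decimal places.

bisector direction at 285.4033° = (0.265612,-0.964080)
center distance |VC| = r/sin(θ/2) = 16.205836/sin(16.1870°) = 58.132512
C = V + |VC|·bis = (39.0172,-82.6820)
T_A = V + ((C−V)·d_A)·d_A = V + 55.8279·d_A = (22.8128,-82.4603)
T_B = V + ((C−V)·d_B)·d_B = V + 55.8279·d_B = (52.8215,-74.1927)
sweep = 180° − θ = 147.6259°

center=(39.0172,-82.6820) T_A=(22.8128,-82.4603) T_B=(52.8215,-74.1927) sweep=147.6259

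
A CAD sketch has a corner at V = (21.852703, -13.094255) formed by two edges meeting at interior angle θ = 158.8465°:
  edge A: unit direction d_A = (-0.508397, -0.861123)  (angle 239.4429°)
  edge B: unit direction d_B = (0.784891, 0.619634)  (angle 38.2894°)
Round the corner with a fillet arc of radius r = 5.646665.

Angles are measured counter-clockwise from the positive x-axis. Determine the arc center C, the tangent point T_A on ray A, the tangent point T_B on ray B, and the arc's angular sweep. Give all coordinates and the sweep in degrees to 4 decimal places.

bisector direction at 318.8662° = (0.753175,-0.657820)
center distance |VC| = r/sin(θ/2) = 5.646665/sin(79.4232°) = 5.744260
C = V + |VC|·bis = (26.1791,-16.8729)
T_A = V + ((C−V)·d_A)·d_A = V + 1.0544·d_A = (21.3167,-14.0022)
T_B = V + ((C−V)·d_B)·d_B = V + 1.0544·d_B = (22.6803,-12.4409)
sweep = 180° − θ = 21.1535°

center=(26.1791,-16.8729) T_A=(21.3167,-14.0022) T_B=(22.6803,-12.4409) sweep=21.1535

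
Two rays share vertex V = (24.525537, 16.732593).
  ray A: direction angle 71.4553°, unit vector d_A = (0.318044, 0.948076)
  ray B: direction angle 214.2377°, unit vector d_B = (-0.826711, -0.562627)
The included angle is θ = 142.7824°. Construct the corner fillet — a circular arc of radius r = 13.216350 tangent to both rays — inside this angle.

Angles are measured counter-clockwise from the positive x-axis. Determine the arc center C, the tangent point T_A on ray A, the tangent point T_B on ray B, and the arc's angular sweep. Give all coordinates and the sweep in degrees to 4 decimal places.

center=(13.4107,25.1550) T_A=(25.9409,20.9516) T_B=(20.8466,14.2289) sweep=37.2176

bisector direction at 142.8465° = (-0.797020,0.603952)
center distance |VC| = r/sin(θ/2) = 13.216350/sin(71.3912°) = 13.945425
C = V + |VC|·bis = (13.4107,25.1550)
T_A = V + ((C−V)·d_A)·d_A = V + 4.4501·d_A = (25.9409,20.9516)
T_B = V + ((C−V)·d_B)·d_B = V + 4.4501·d_B = (20.8466,14.2289)
sweep = 180° − θ = 37.2176°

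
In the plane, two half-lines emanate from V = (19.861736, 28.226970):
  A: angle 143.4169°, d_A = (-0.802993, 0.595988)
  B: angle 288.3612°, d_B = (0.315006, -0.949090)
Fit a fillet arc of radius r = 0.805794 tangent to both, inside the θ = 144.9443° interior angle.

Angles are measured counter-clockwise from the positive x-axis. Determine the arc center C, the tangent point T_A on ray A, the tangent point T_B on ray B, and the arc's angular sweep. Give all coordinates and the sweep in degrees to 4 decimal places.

center=(19.1771,27.7316) T_A=(19.6574,28.3786) T_B=(19.9419,27.9854) sweep=35.0557

bisector direction at 215.8890° = (-0.810154,-0.586218)
center distance |VC| = r/sin(θ/2) = 0.805794/sin(72.4721°) = 0.845028
C = V + |VC|·bis = (19.1771,27.7316)
T_A = V + ((C−V)·d_A)·d_A = V + 0.2545·d_A = (19.6574,28.3786)
T_B = V + ((C−V)·d_B)·d_B = V + 0.2545·d_B = (19.9419,27.9854)
sweep = 180° − θ = 35.0557°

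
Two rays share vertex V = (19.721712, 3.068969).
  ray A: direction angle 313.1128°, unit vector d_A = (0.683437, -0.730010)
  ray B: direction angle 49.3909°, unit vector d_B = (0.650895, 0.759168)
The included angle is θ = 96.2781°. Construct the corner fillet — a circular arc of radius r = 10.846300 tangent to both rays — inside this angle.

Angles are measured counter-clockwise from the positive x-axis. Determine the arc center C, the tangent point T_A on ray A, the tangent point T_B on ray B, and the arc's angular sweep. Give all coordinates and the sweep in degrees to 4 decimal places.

bisector direction at 1.2518° = (0.999761,0.021847)
center distance |VC| = r/sin(θ/2) = 10.846300/sin(48.1390°) = 14.563356
C = V + |VC|·bis = (34.2816,3.3871)
T_A = V + ((C−V)·d_A)·d_A = V + 9.7185·d_A = (26.3637,-4.0256)
T_B = V + ((C−V)·d_B)·d_B = V + 9.7185·d_B = (26.0474,10.4469)
sweep = 180° − θ = 83.7219°

center=(34.2816,3.3871) T_A=(26.3637,-4.0256) T_B=(26.0474,10.4469) sweep=83.7219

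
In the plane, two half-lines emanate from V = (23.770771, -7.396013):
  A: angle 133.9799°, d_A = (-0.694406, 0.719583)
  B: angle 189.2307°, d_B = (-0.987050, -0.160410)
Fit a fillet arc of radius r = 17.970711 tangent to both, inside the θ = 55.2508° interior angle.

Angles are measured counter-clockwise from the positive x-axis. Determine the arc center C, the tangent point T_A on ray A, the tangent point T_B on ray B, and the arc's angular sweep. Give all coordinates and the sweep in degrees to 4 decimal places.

bisector direction at 161.6053° = (-0.948905,0.315561)
center distance |VC| = r/sin(θ/2) = 17.970711/sin(27.6254°) = 38.755969
C = V + |VC|·bis = (-13.0050,4.8339)
T_A = V + ((C−V)·d_A)·d_A = V + 34.3377·d_A = (-0.0735,17.3128)
T_B = V + ((C−V)·d_B)·d_B = V + 34.3377·d_B = (-10.1223,-12.9041)
sweep = 180° − θ = 124.7492°

center=(-13.0050,4.8339) T_A=(-0.0735,17.3128) T_B=(-10.1223,-12.9041) sweep=124.7492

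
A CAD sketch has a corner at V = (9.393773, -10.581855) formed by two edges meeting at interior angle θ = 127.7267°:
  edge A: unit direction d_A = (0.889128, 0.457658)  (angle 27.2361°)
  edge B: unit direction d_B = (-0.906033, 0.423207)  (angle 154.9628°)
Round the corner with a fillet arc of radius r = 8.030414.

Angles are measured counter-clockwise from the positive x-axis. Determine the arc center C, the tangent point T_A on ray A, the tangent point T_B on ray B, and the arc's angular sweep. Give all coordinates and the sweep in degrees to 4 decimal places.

center=(9.2221,-1.6384) T_A=(12.8973,-8.7785) T_B=(5.8236,-8.9142) sweep=52.2733

bisector direction at 91.0994° = (-0.019188,0.999816)
center distance |VC| = r/sin(θ/2) = 8.030414/sin(63.8633°) = 8.945085
C = V + |VC|·bis = (9.2221,-1.6384)
T_A = V + ((C−V)·d_A)·d_A = V + 3.9404·d_A = (12.8973,-8.7785)
T_B = V + ((C−V)·d_B)·d_B = V + 3.9404·d_B = (5.8236,-8.9142)
sweep = 180° − θ = 52.2733°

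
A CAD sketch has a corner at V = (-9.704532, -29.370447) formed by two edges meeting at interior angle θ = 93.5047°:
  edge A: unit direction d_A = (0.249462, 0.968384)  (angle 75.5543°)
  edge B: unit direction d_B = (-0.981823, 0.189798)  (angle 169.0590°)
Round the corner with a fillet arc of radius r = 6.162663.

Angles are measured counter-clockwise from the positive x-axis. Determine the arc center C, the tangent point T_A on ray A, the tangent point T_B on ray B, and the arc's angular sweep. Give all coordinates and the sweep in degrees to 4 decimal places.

center=(-14.2263,-22.2196) T_A=(-8.2585,-23.7569) T_B=(-15.3959,-28.2702) sweep=86.4953

bisector direction at 122.3067° = (-0.534450,0.845200)
center distance |VC| = r/sin(θ/2) = 6.162663/sin(46.7523°) = 8.460559
C = V + |VC|·bis = (-14.2263,-22.2196)
T_A = V + ((C−V)·d_A)·d_A = V + 5.7968·d_A = (-8.2585,-23.7569)
T_B = V + ((C−V)·d_B)·d_B = V + 5.7968·d_B = (-15.3959,-28.2702)
sweep = 180° − θ = 86.4953°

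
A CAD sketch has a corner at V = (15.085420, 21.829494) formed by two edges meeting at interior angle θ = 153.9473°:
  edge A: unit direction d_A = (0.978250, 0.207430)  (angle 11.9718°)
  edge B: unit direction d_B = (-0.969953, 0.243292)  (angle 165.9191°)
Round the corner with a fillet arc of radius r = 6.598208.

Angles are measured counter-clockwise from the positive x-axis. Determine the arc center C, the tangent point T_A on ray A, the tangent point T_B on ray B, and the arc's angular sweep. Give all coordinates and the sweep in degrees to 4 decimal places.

bisector direction at 88.9455° = (0.018404,0.999831)
center distance |VC| = r/sin(θ/2) = 6.598208/sin(76.9737°) = 6.772488
C = V + |VC|·bis = (15.2101,28.6008)
T_A = V + ((C−V)·d_A)·d_A = V + 1.5265·d_A = (16.5787,22.1461)
T_B = V + ((C−V)·d_B)·d_B = V + 1.5265·d_B = (13.6048,22.2009)
sweep = 180° − θ = 26.0527°

center=(15.2101,28.6008) T_A=(16.5787,22.1461) T_B=(13.6048,22.2009) sweep=26.0527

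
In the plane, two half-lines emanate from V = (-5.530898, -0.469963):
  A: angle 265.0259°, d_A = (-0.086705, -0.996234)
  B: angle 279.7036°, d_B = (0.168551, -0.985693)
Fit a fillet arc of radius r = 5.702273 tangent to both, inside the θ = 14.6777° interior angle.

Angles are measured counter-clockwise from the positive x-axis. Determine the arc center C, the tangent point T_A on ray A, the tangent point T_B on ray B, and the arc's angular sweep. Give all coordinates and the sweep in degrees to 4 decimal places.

center=(-3.6890,-45.0726) T_A=(-9.3698,-44.5782) T_B=(1.9317,-44.1115) sweep=165.3223

bisector direction at 272.3647° = (0.041261,-0.999148)
center distance |VC| = r/sin(θ/2) = 5.702273/sin(7.3388°) = 44.640680
C = V + |VC|·bis = (-3.6890,-45.0726)
T_A = V + ((C−V)·d_A)·d_A = V + 44.2750·d_A = (-9.3698,-44.5782)
T_B = V + ((C−V)·d_B)·d_B = V + 44.2750·d_B = (1.9317,-44.1115)
sweep = 180° − θ = 165.3223°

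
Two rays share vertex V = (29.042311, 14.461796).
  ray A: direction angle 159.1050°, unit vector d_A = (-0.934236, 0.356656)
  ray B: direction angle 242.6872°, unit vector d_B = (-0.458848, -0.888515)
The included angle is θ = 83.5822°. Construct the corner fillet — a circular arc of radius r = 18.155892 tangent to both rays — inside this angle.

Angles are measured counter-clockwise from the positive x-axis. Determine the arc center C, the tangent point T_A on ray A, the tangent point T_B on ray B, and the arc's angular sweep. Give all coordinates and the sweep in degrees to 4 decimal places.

center=(3.5901,4.7445) T_A=(10.0655,21.7064) T_B=(19.7219,-3.5863) sweep=96.4178

bisector direction at 200.8961° = (-0.934229,-0.356674)
center distance |VC| = r/sin(θ/2) = 18.155892/sin(41.7911°) = 27.244055
C = V + |VC|·bis = (3.5901,4.7445)
T_A = V + ((C−V)·d_A)·d_A = V + 20.3126·d_A = (10.0655,21.7064)
T_B = V + ((C−V)·d_B)·d_B = V + 20.3126·d_B = (19.7219,-3.5863)
sweep = 180° − θ = 96.4178°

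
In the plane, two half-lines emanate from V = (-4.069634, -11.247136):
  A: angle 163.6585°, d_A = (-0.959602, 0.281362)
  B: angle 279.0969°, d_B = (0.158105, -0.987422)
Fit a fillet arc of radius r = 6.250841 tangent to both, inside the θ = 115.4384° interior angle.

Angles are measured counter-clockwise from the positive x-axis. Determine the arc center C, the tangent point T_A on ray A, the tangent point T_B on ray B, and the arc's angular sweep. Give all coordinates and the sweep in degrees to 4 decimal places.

center=(-9.6175,-16.1344) T_A=(-7.8588,-10.1361) T_B=(-3.4453,-15.1462) sweep=64.5616

bisector direction at 221.3777° = (-0.750368,-0.661020)
center distance |VC| = r/sin(θ/2) = 6.250841/sin(57.7192°) = 7.393588
C = V + |VC|·bis = (-9.6175,-16.1344)
T_A = V + ((C−V)·d_A)·d_A = V + 3.9487·d_A = (-7.8588,-10.1361)
T_B = V + ((C−V)·d_B)·d_B = V + 3.9487·d_B = (-3.4453,-15.1462)
sweep = 180° − θ = 64.5616°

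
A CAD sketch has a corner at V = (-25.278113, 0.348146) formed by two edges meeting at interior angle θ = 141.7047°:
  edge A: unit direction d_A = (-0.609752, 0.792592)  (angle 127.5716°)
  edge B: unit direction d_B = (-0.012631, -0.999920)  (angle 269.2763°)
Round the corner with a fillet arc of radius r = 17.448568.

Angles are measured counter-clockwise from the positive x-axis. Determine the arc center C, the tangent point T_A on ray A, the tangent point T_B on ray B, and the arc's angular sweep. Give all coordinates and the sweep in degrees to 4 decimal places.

center=(-42.8018,-5.4893) T_A=(-28.9722,5.1500) T_B=(-25.3546,-5.7097) sweep=38.2953

bisector direction at 198.4239° = (-0.948744,-0.316046)
center distance |VC| = r/sin(θ/2) = 17.448568/sin(70.8524°) = 18.470417
C = V + |VC|·bis = (-42.8018,-5.4893)
T_A = V + ((C−V)·d_A)·d_A = V + 6.0584·d_A = (-28.9722,5.1500)
T_B = V + ((C−V)·d_B)·d_B = V + 6.0584·d_B = (-25.3546,-5.7097)
sweep = 180° − θ = 38.2953°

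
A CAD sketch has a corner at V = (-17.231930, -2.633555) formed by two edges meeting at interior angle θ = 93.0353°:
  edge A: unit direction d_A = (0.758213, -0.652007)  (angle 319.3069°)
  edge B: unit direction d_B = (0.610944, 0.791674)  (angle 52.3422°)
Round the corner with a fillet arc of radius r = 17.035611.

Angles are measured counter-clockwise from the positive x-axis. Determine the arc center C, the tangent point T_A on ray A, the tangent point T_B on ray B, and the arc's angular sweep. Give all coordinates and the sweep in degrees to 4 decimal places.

center=(6.1253,-0.2509) T_A=(-4.9821,-13.1675) T_B=(-7.3614,10.1569) sweep=86.9647

bisector direction at 5.8245° = (0.994837,0.101483)
center distance |VC| = r/sin(θ/2) = 17.035611/sin(46.5177°) = 23.478405
C = V + |VC|·bis = (6.1253,-0.2509)
T_A = V + ((C−V)·d_A)·d_A = V + 16.1562·d_A = (-4.9821,-13.1675)
T_B = V + ((C−V)·d_B)·d_B = V + 16.1562·d_B = (-7.3614,10.1569)
sweep = 180° − θ = 86.9647°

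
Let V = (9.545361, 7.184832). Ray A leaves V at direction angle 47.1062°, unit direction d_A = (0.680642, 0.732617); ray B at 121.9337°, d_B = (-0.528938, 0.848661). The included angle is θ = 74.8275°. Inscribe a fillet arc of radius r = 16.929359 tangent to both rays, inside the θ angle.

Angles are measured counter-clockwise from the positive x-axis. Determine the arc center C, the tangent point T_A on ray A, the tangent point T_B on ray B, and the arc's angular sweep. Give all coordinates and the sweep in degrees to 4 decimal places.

bisector direction at 84.5200° = (0.095499,0.995430)
center distance |VC| = r/sin(θ/2) = 16.929359/sin(37.4138°) = 27.864209
C = V + |VC|·bis = (12.2064,34.9217)
T_A = V + ((C−V)·d_A)·d_A = V + 22.1317·d_A = (24.6091,23.3989)
T_B = V + ((C−V)·d_B)·d_B = V + 22.1317·d_B = (-2.1609,25.9671)
sweep = 180° − θ = 105.1725°

center=(12.2064,34.9217) T_A=(24.6091,23.3989) T_B=(-2.1609,25.9671) sweep=105.1725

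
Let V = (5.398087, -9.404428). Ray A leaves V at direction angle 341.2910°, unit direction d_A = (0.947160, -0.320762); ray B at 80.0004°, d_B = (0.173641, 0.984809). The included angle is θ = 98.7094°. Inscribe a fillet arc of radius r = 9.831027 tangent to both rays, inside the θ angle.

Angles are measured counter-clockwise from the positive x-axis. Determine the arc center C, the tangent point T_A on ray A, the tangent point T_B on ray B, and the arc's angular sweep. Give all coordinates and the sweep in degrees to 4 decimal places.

bisector direction at 30.6457° = (0.860336,0.509728)
center distance |VC| = r/sin(θ/2) = 9.831027/sin(49.3547°) = 12.956761
C = V + |VC|·bis = (16.5453,-2.8000)
T_A = V + ((C−V)·d_A)·d_A = V + 8.4397·d_A = (13.3918,-12.1116)
T_B = V + ((C−V)·d_B)·d_B = V + 8.4397·d_B = (6.8636,-1.0929)
sweep = 180° − θ = 81.2906°

center=(16.5453,-2.8000) T_A=(13.3918,-12.1116) T_B=(6.8636,-1.0929) sweep=81.2906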